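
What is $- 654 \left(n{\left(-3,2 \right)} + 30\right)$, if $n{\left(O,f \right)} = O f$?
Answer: $-15696$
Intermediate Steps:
$- 654 \left(n{\left(-3,2 \right)} + 30\right) = - 654 \left(\left(-3\right) 2 + 30\right) = - 654 \left(-6 + 30\right) = \left(-654\right) 24 = -15696$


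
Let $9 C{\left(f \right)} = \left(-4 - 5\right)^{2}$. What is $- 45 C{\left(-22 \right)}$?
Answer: $-405$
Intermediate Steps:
$C{\left(f \right)} = 9$ ($C{\left(f \right)} = \frac{\left(-4 - 5\right)^{2}}{9} = \frac{\left(-9\right)^{2}}{9} = \frac{1}{9} \cdot 81 = 9$)
$- 45 C{\left(-22 \right)} = \left(-45\right) 9 = -405$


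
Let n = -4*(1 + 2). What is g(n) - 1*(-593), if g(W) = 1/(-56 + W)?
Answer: 40323/68 ≈ 592.99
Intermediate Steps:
n = -12 (n = -4*3 = -12)
g(n) - 1*(-593) = 1/(-56 - 12) - 1*(-593) = 1/(-68) + 593 = -1/68 + 593 = 40323/68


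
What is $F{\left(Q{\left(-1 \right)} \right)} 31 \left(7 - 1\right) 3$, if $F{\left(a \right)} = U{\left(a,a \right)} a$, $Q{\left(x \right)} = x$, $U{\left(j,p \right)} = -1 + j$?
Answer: $1116$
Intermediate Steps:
$F{\left(a \right)} = a \left(-1 + a\right)$ ($F{\left(a \right)} = \left(-1 + a\right) a = a \left(-1 + a\right)$)
$F{\left(Q{\left(-1 \right)} \right)} 31 \left(7 - 1\right) 3 = - (-1 - 1) 31 \left(7 - 1\right) 3 = \left(-1\right) \left(-2\right) 31 \left(7 - 1\right) 3 = 2 \cdot 31 \cdot 6 \cdot 3 = 62 \cdot 18 = 1116$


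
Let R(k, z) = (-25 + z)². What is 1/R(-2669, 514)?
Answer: 1/239121 ≈ 4.1820e-6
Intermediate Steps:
1/R(-2669, 514) = 1/((-25 + 514)²) = 1/(489²) = 1/239121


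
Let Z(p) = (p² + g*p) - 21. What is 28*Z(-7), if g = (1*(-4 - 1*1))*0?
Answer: 784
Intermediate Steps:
g = 0 (g = (1*(-4 - 1))*0 = (1*(-5))*0 = -5*0 = 0)
Z(p) = -21 + p² (Z(p) = (p² + 0*p) - 21 = (p² + 0) - 21 = p² - 21 = -21 + p²)
28*Z(-7) = 28*(-21 + (-7)²) = 28*(-21 + 49) = 28*28 = 784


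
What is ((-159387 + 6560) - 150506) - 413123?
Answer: -716456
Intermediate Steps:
((-159387 + 6560) - 150506) - 413123 = (-152827 - 150506) - 413123 = -303333 - 413123 = -716456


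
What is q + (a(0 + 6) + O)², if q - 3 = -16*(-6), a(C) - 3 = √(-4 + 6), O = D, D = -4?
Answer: 102 - 2*√2 ≈ 99.172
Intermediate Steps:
O = -4
a(C) = 3 + √2 (a(C) = 3 + √(-4 + 6) = 3 + √2)
q = 99 (q = 3 - 16*(-6) = 3 + 96 = 99)
q + (a(0 + 6) + O)² = 99 + ((3 + √2) - 4)² = 99 + (-1 + √2)²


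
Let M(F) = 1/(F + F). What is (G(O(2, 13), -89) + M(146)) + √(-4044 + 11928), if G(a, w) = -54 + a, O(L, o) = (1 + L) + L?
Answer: -14307/292 + 6*√219 ≈ 39.795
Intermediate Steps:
O(L, o) = 1 + 2*L
M(F) = 1/(2*F)
(G(O(2, 13), -89) + M(146)) + √(-4044 + 11928) = ((-54 + (1 + 2*2)) + (½)/146) + √(-4044 + 11928) = ((-54 + (1 + 4)) + (½)*(1/146)) + √7884 = ((-54 + 5) + 1/292) + 6*√219 = (-49 + 1/292) + 6*√219 = -14307/292 + 6*√219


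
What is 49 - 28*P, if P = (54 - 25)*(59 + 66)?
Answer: -101451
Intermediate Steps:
P = 3625 (P = 29*125 = 3625)
49 - 28*P = 49 - 28*3625 = 49 - 101500 = -101451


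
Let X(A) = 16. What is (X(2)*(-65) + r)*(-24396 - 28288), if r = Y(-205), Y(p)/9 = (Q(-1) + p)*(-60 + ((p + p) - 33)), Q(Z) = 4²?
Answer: -45021797092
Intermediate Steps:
Q(Z) = 16
Y(p) = 9*(-93 + 2*p)*(16 + p) (Y(p) = 9*((16 + p)*(-60 + ((p + p) - 33))) = 9*((16 + p)*(-60 + (2*p - 33))) = 9*((16 + p)*(-60 + (-33 + 2*p))) = 9*((16 + p)*(-93 + 2*p)) = 9*((-93 + 2*p)*(16 + p)) = 9*(-93 + 2*p)*(16 + p))
r = 855603 (r = -13392 - 549*(-205) + 18*(-205)² = -13392 + 112545 + 18*42025 = -13392 + 112545 + 756450 = 855603)
(X(2)*(-65) + r)*(-24396 - 28288) = (16*(-65) + 855603)*(-24396 - 28288) = (-1040 + 855603)*(-52684) = 854563*(-52684) = -45021797092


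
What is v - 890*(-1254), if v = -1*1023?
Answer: 1115037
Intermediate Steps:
v = -1023
v - 890*(-1254) = -1023 - 890*(-1254) = -1023 + 1116060 = 1115037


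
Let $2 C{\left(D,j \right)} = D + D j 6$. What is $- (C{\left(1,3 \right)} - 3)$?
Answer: $- \frac{13}{2} \approx -6.5$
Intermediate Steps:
$C{\left(D,j \right)} = \frac{D}{2} + 3 D j$ ($C{\left(D,j \right)} = \frac{D + D j 6}{2} = \frac{D + 6 D j}{2} = \frac{D}{2} + 3 D j$)
$- (C{\left(1,3 \right)} - 3) = - (\frac{1}{2} \cdot 1 \left(1 + 6 \cdot 3\right) - 3) = - (\frac{1}{2} \cdot 1 \left(1 + 18\right) - 3) = - (\frac{1}{2} \cdot 1 \cdot 19 - 3) = - (\frac{19}{2} - 3) = \left(-1\right) \frac{13}{2} = - \frac{13}{2}$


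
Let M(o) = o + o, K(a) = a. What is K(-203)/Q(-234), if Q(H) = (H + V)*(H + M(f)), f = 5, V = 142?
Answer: -29/2944 ≈ -0.0098505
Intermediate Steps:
M(o) = 2*o
Q(H) = (10 + H)*(142 + H) (Q(H) = (H + 142)*(H + 2*5) = (142 + H)*(H + 10) = (142 + H)*(10 + H) = (10 + H)*(142 + H))
K(-203)/Q(-234) = -203/(1420 + (-234)² + 152*(-234)) = -203/(1420 + 54756 - 35568) = -203/20608 = -203*1/20608 = -29/2944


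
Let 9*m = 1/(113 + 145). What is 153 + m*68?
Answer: 177667/1161 ≈ 153.03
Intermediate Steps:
m = 1/2322 (m = 1/(9*(113 + 145)) = (⅑)/258 = (⅑)*(1/258) = 1/2322 ≈ 0.00043066)
153 + m*68 = 153 + (1/2322)*68 = 153 + 34/1161 = 177667/1161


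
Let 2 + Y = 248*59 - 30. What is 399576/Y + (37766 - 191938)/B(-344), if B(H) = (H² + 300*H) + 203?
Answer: 484773133/27993675 ≈ 17.317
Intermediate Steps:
B(H) = 203 + H² + 300*H
Y = 14600 (Y = -2 + (248*59 - 30) = -2 + (14632 - 30) = -2 + 14602 = 14600)
399576/Y + (37766 - 191938)/B(-344) = 399576/14600 + (37766 - 191938)/(203 + (-344)² + 300*(-344)) = 399576*(1/14600) - 154172/(203 + 118336 - 103200) = 49947/1825 - 154172/15339 = 484773133/27993675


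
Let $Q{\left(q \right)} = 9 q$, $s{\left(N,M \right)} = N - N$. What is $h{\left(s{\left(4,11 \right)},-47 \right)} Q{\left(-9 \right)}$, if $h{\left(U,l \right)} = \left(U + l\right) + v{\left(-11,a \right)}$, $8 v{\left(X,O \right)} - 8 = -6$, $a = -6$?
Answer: $\frac{15147}{4} \approx 3786.8$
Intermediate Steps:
$s{\left(N,M \right)} = 0$
$v{\left(X,O \right)} = \frac{1}{4}$ ($v{\left(X,O \right)} = 1 + \frac{1}{8} \left(-6\right) = 1 - \frac{3}{4} = \frac{1}{4}$)
$h{\left(U,l \right)} = \frac{1}{4} + U + l$ ($h{\left(U,l \right)} = \left(U + l\right) + \frac{1}{4} = \frac{1}{4} + U + l$)
$h{\left(s{\left(4,11 \right)},-47 \right)} Q{\left(-9 \right)} = \left(\frac{1}{4} + 0 - 47\right) 9 \left(-9\right) = \left(- \frac{187}{4}\right) \left(-81\right) = \frac{15147}{4}$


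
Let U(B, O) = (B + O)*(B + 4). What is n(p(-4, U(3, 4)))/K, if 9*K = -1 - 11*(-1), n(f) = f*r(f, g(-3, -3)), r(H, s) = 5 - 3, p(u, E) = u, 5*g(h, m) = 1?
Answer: -36/5 ≈ -7.2000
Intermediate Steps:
g(h, m) = ⅕ (g(h, m) = (⅕)*1 = ⅕)
U(B, O) = (4 + B)*(B + O) (U(B, O) = (B + O)*(4 + B) = (4 + B)*(B + O))
r(H, s) = 2
n(f) = 2*f (n(f) = f*2 = 2*f)
K = 10/9 (K = (-1 - 11*(-1))/9 = (-1 + 11)/9 = (⅑)*10 = 10/9 ≈ 1.1111)
n(p(-4, U(3, 4)))/K = (2*(-4))/(10/9) = -8*9/10 = -36/5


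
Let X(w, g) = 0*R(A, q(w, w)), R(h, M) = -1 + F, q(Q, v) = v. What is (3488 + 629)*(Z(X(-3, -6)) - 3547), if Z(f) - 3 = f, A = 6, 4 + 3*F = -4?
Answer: -14590648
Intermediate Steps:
F = -8/3 (F = -4/3 + (1/3)*(-4) = -4/3 - 4/3 = -8/3 ≈ -2.6667)
R(h, M) = -11/3 (R(h, M) = -1 - 8/3 = -11/3)
X(w, g) = 0 (X(w, g) = 0*(-11/3) = 0)
Z(f) = 3 + f
(3488 + 629)*(Z(X(-3, -6)) - 3547) = (3488 + 629)*((3 + 0) - 3547) = 4117*(3 - 3547) = 4117*(-3544) = -14590648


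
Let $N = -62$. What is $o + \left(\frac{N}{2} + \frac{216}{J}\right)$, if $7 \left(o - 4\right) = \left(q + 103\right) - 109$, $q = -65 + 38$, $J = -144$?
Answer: $- \frac{465}{14} \approx -33.214$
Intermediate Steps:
$q = -27$
$o = - \frac{5}{7}$ ($o = 4 + \frac{\left(-27 + 103\right) - 109}{7} = 4 + \frac{76 - 109}{7} = 4 + \frac{1}{7} \left(-33\right) = 4 - \frac{33}{7} = - \frac{5}{7} \approx -0.71429$)
$o + \left(\frac{N}{2} + \frac{216}{J}\right) = - \frac{5}{7} + \left(- \frac{62}{2} + \frac{216}{-144}\right) = - \frac{5}{7} + \left(\left(-62\right) \frac{1}{2} + 216 \left(- \frac{1}{144}\right)\right) = - \frac{5}{7} - \frac{65}{2} = - \frac{465}{14}$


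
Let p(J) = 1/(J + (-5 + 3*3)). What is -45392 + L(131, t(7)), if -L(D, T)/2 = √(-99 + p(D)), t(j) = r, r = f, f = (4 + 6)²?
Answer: -45392 - 4*I*√50115/45 ≈ -45392.0 - 19.899*I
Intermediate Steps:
f = 100 (f = 10² = 100)
r = 100
t(j) = 100
p(J) = 1/(4 + J) (p(J) = 1/(J + (-5 + 9)) = 1/(J + 4) = 1/(4 + J))
L(D, T) = -2*√(-99 + 1/(4 + D))
-45392 + L(131, t(7)) = -45392 - 2*I*√(395 + 99*131)/√(4 + 131) = -45392 - 2*I*√15*√(395 + 12969)/45 = -45392 - 2*2*I*√50115/45 = -45392 - 4*I*√50115/45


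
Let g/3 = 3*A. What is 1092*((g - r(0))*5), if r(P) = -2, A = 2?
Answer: 109200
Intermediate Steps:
g = 18 (g = 3*(3*2) = 3*6 = 18)
1092*((g - r(0))*5) = 1092*((18 - 1*(-2))*5) = 1092*((18 + 2)*5) = 1092*(20*5) = 1092*100 = 109200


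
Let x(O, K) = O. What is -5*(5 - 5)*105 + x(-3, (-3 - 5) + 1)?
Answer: -3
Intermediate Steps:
-5*(5 - 5)*105 + x(-3, (-3 - 5) + 1) = -5*(5 - 5)*105 - 3 = -5*0*105 - 3 = 0*105 - 3 = 0 - 3 = -3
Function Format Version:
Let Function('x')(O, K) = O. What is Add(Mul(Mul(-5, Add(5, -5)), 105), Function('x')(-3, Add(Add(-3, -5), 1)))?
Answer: -3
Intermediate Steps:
Add(Mul(Mul(-5, Add(5, -5)), 105), Function('x')(-3, Add(Add(-3, -5), 1))) = Add(Mul(Mul(-5, Add(5, -5)), 105), -3) = Add(Mul(Mul(-5, 0), 105), -3) = Add(Mul(0, 105), -3) = Add(0, -3) = -3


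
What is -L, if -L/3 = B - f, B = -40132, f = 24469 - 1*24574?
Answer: -120081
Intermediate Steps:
f = -105 (f = 24469 - 24574 = -105)
L = 120081 (L = -3*(-40132 - 1*(-105)) = -3*(-40132 + 105) = -3*(-40027) = 120081)
-L = -1*120081 = -120081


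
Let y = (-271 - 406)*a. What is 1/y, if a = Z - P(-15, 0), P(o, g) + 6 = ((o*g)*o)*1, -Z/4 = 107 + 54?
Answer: 1/431926 ≈ 2.3152e-6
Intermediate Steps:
Z = -644 (Z = -4*(107 + 54) = -4*161 = -644)
P(o, g) = -6 + g*o² (P(o, g) = -6 + ((o*g)*o)*1 = -6 + ((g*o)*o)*1 = -6 + (g*o²)*1 = -6 + g*o²)
a = -638 (a = -644 - (-6 + 0*(-15)²) = -644 - (-6 + 0*225) = -644 - (-6 + 0) = -644 - 1*(-6) = -644 + 6 = -638)
y = 431926 (y = (-271 - 406)*(-638) = -677*(-638) = 431926)
1/y = 1/431926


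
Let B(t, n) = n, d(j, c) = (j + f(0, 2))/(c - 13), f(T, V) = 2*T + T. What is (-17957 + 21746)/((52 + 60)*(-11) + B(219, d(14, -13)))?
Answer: -16419/5341 ≈ -3.0741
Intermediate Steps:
f(T, V) = 3*T
d(j, c) = j/(-13 + c) (d(j, c) = (j + 3*0)/(c - 13) = (j + 0)/(-13 + c) = j/(-13 + c))
(-17957 + 21746)/((52 + 60)*(-11) + B(219, d(14, -13))) = (-17957 + 21746)/((52 + 60)*(-11) + 14/(-13 - 13)) = 3789/(112*(-11) + 14/(-26)) = 3789/(-1232 + 14*(-1/26)) = 3789/(-1232 - 7/13) = 3789/(-16023/13) = 3789*(-13/16023) = -16419/5341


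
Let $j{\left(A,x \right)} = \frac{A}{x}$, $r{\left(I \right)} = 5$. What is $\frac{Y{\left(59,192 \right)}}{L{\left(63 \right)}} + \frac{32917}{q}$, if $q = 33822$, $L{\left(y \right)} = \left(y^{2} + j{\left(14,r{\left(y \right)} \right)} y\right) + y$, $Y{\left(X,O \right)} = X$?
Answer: $\frac{2168571}{2196551} \approx 0.98726$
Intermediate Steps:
$L{\left(y \right)} = y^{2} + \frac{19 y}{5}$ ($L{\left(y \right)} = \left(y^{2} + \frac{14}{5} y\right) + y = \left(y^{2} + 14 \cdot \frac{1}{5} y\right) + y = \left(y^{2} + \frac{14 y}{5}\right) + y = y^{2} + \frac{19 y}{5}$)
$\frac{Y{\left(59,192 \right)}}{L{\left(63 \right)}} + \frac{32917}{q} = \frac{59}{\frac{1}{5} \cdot 63 \left(19 + 5 \cdot 63\right)} + \frac{32917}{33822} = \frac{59}{\frac{1}{5} \cdot 63 \left(19 + 315\right)} + 32917 \cdot \frac{1}{33822} = \frac{59}{\frac{1}{5} \cdot 63 \cdot 334} + \frac{32917}{33822} = \frac{59}{\frac{21042}{5}} + \frac{32917}{33822} = 59 \cdot \frac{5}{21042} + \frac{32917}{33822} = \frac{295}{21042} + \frac{32917}{33822} = \frac{2168571}{2196551}$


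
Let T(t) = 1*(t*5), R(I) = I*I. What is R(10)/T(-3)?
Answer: -20/3 ≈ -6.6667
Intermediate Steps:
R(I) = I²
T(t) = 5*t (T(t) = 1*(5*t) = 5*t)
R(10)/T(-3) = 10²/((5*(-3))) = 100/(-15) = 100*(-1/15) = -20/3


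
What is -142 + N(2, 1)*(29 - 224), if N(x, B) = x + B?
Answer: -727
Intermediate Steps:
N(x, B) = B + x
-142 + N(2, 1)*(29 - 224) = -142 + (1 + 2)*(29 - 224) = -142 + 3*(-195) = -142 - 585 = -727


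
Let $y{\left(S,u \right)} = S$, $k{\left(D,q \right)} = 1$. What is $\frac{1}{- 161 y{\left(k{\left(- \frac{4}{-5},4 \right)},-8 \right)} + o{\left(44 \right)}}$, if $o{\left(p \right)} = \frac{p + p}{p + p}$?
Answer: $- \frac{1}{160} \approx -0.00625$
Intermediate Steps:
$o{\left(p \right)} = 1$ ($o{\left(p \right)} = \frac{2 p}{2 p} = 2 p \frac{1}{2 p} = 1$)
$\frac{1}{- 161 y{\left(k{\left(- \frac{4}{-5},4 \right)},-8 \right)} + o{\left(44 \right)}} = \frac{1}{\left(-161\right) 1 + 1} = \frac{1}{-161 + 1} = \frac{1}{-160} = - \frac{1}{160}$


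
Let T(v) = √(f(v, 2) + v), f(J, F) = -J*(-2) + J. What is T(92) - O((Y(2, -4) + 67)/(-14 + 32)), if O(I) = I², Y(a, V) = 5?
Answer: -16 + 4*√23 ≈ 3.1833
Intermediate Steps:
f(J, F) = 3*J (f(J, F) = -(-2)*J + J = 2*J + J = 3*J)
T(v) = 2*√v (T(v) = √(3*v + v) = √(4*v) = 2*√v)
T(92) - O((Y(2, -4) + 67)/(-14 + 32)) = 2*√92 - ((5 + 67)/(-14 + 32))² = 2*(2*√23) - (72/18)² = 4*√23 - (72*(1/18))² = 4*√23 - 1*4² = 4*√23 - 1*16 = 4*√23 - 16 = -16 + 4*√23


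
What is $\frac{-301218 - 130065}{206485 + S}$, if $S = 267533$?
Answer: $- \frac{143761}{158006} \approx -0.90985$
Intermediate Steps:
$\frac{-301218 - 130065}{206485 + S} = \frac{-301218 - 130065}{206485 + 267533} = - \frac{431283}{474018} = \left(-431283\right) \frac{1}{474018} = - \frac{143761}{158006}$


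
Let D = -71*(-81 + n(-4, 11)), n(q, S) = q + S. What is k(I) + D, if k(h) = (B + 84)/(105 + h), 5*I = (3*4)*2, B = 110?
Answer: 2885416/549 ≈ 5255.8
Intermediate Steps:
n(q, S) = S + q
I = 24/5 (I = ((3*4)*2)/5 = (12*2)/5 = (⅕)*24 = 24/5 ≈ 4.8000)
k(h) = 194/(105 + h) (k(h) = (110 + 84)/(105 + h) = 194/(105 + h))
D = 5254 (D = -71*(-81 + (11 - 4)) = -71*(-81 + 7) = -71*(-74) = 5254)
k(I) + D = 194/(105 + 24/5) + 5254 = 194/(549/5) + 5254 = 194*(5/549) + 5254 = 970/549 + 5254 = 2885416/549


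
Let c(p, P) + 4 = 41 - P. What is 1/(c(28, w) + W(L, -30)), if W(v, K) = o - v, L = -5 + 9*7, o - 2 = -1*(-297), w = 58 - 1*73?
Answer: 1/293 ≈ 0.0034130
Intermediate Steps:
w = -15 (w = 58 - 73 = -15)
c(p, P) = 37 - P (c(p, P) = -4 + (41 - P) = 37 - P)
o = 299 (o = 2 - 1*(-297) = 2 + 297 = 299)
L = 58 (L = -5 + 63 = 58)
W(v, K) = 299 - v
1/(c(28, w) + W(L, -30)) = 1/((37 - 1*(-15)) + (299 - 1*58)) = 1/((37 + 15) + (299 - 58)) = 1/(52 + 241) = 1/293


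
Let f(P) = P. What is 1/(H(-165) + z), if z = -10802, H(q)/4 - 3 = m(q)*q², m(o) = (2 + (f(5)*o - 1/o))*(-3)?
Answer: 1/268861330 ≈ 3.7194e-9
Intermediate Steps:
m(o) = -6 - 15*o + 3/o (m(o) = (2 + (5*o - 1/o))*(-3) = (2 + (-1/o + 5*o))*(-3) = (2 - 1/o + 5*o)*(-3) = -6 - 15*o + 3/o)
H(q) = 12 + 4*q²*(-6 - 15*q + 3/q) (H(q) = 12 + 4*((-6 - 15*q + 3/q)*q²) = 12 + 4*(q²*(-6 - 15*q + 3/q)) = 12 + 4*q²*(-6 - 15*q + 3/q))
1/(H(-165) + z) = 1/((12 - 12*(-165)*(-1 - 165*(2 + 5*(-165)))) - 10802) = 1/((12 - 12*(-165)*(-1 - 165*(2 - 825))) - 10802) = 1/((12 - 12*(-165)*(-1 - 165*(-823))) - 10802) = 1/((12 - 12*(-165)*(-1 + 135795)) - 10802) = 1/((12 - 12*(-165)*135794) - 10802) = 1/((12 + 268872120) - 10802) = 1/(268872132 - 10802) = 1/268861330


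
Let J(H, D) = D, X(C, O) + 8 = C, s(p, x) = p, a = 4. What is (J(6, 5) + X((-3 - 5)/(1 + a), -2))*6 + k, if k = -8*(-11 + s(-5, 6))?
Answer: 502/5 ≈ 100.40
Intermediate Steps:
X(C, O) = -8 + C
k = 128 (k = -8*(-11 - 5) = -8*(-16) = 128)
(J(6, 5) + X((-3 - 5)/(1 + a), -2))*6 + k = (5 + (-8 + (-3 - 5)/(1 + 4)))*6 + 128 = (5 + (-8 - 8/5))*6 + 128 = (5 - 48/5)*6 + 128 = -23/5*6 + 128 = -138/5 + 128 = 502/5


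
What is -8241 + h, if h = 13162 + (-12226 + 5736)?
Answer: -1569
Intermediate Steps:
h = 6672 (h = 13162 - 6490 = 6672)
-8241 + h = -8241 + 6672 = -1569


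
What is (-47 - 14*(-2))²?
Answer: 361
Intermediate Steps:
(-47 - 14*(-2))² = (-47 + 28)² = (-19)² = 361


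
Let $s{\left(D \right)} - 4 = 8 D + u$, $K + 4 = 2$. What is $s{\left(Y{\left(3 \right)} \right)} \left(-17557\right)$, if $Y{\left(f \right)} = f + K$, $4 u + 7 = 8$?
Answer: $- \frac{860293}{4} \approx -2.1507 \cdot 10^{5}$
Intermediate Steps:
$u = \frac{1}{4}$ ($u = - \frac{7}{4} + \frac{1}{4} \cdot 8 = - \frac{7}{4} + 2 = \frac{1}{4} \approx 0.25$)
$K = -2$ ($K = -4 + 2 = -2$)
$Y{\left(f \right)} = -2 + f$ ($Y{\left(f \right)} = f - 2 = -2 + f$)
$s{\left(D \right)} = \frac{17}{4} + 8 D$ ($s{\left(D \right)} = 4 + \left(8 D + \frac{1}{4}\right) = 4 + \left(\frac{1}{4} + 8 D\right) = \frac{17}{4} + 8 D$)
$s{\left(Y{\left(3 \right)} \right)} \left(-17557\right) = \left(\frac{17}{4} + 8 \left(-2 + 3\right)\right) \left(-17557\right) = \left(\frac{17}{4} + 8 \cdot 1\right) \left(-17557\right) = \left(\frac{17}{4} + 8\right) \left(-17557\right) = \frac{49}{4} \left(-17557\right) = - \frac{860293}{4}$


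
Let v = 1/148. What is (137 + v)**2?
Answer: 411156729/21904 ≈ 18771.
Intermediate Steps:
v = 1/148 ≈ 0.0067568
(137 + v)**2 = (137 + 1/148)**2 = (20277/148)**2 = 411156729/21904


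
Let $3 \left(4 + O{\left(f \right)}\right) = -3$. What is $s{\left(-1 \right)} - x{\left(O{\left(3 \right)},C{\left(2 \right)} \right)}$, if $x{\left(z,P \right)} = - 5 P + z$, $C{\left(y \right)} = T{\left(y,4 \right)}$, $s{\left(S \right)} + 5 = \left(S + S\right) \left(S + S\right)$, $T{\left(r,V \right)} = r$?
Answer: $14$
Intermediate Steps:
$s{\left(S \right)} = -5 + 4 S^{2}$ ($s{\left(S \right)} = -5 + \left(S + S\right) \left(S + S\right) = -5 + 2 S 2 S = -5 + 4 S^{2}$)
$O{\left(f \right)} = -5$ ($O{\left(f \right)} = -4 + \frac{1}{3} \left(-3\right) = -4 - 1 = -5$)
$C{\left(y \right)} = y$
$x{\left(z,P \right)} = z - 5 P$
$s{\left(-1 \right)} - x{\left(O{\left(3 \right)},C{\left(2 \right)} \right)} = \left(-5 + 4 \left(-1\right)^{2}\right) - \left(-5 - 10\right) = \left(-5 + 4 \cdot 1\right) - \left(-5 - 10\right) = \left(-5 + 4\right) - -15 = -1 + 15 = 14$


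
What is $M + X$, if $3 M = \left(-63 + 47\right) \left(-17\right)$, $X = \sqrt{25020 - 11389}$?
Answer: $\frac{272}{3} + \sqrt{13631} \approx 207.42$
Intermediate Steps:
$X = \sqrt{13631} \approx 116.75$
$M = \frac{272}{3}$ ($M = \frac{\left(-63 + 47\right) \left(-17\right)}{3} = \frac{\left(-16\right) \left(-17\right)}{3} = \frac{1}{3} \cdot 272 = \frac{272}{3} \approx 90.667$)
$M + X = \frac{272}{3} + \sqrt{13631}$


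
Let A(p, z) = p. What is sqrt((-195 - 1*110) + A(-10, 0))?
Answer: 3*I*sqrt(35) ≈ 17.748*I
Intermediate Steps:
sqrt((-195 - 1*110) + A(-10, 0)) = sqrt((-195 - 1*110) - 10) = sqrt((-195 - 110) - 10) = sqrt(-305 - 10) = sqrt(-315) = 3*I*sqrt(35)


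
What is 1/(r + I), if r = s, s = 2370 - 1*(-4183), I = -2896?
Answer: 1/3657 ≈ 0.00027345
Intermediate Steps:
s = 6553 (s = 2370 + 4183 = 6553)
r = 6553
1/(r + I) = 1/(6553 - 2896) = 1/3657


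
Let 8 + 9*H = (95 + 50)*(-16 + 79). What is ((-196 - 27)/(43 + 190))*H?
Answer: -2035321/2097 ≈ -970.59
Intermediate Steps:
H = 9127/9 (H = -8/9 + ((95 + 50)*(-16 + 79))/9 = -8/9 + (145*63)/9 = -8/9 + (⅑)*9135 = -8/9 + 1015 = 9127/9 ≈ 1014.1)
((-196 - 27)/(43 + 190))*H = ((-196 - 27)/(43 + 190))*(9127/9) = -223/233*(9127/9) = -223*1/233*(9127/9) = -223/233*9127/9 = -2035321/2097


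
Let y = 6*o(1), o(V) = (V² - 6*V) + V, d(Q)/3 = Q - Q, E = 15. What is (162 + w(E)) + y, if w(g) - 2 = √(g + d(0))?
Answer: 140 + √15 ≈ 143.87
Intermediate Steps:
d(Q) = 0 (d(Q) = 3*(Q - Q) = 3*0 = 0)
w(g) = 2 + √g (w(g) = 2 + √(g + 0) = 2 + √g)
o(V) = V² - 5*V
y = -24 (y = 6*(1*(-5 + 1)) = 6*(1*(-4)) = 6*(-4) = -24)
(162 + w(E)) + y = (162 + (2 + √15)) - 24 = (164 + √15) - 24 = 140 + √15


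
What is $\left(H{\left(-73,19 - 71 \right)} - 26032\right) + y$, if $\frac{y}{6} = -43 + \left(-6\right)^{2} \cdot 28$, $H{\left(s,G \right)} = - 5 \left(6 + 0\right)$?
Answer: $-20272$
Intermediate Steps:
$H{\left(s,G \right)} = -30$ ($H{\left(s,G \right)} = \left(-5\right) 6 = -30$)
$y = 5790$ ($y = 6 \left(-43 + \left(-6\right)^{2} \cdot 28\right) = 6 \left(-43 + 36 \cdot 28\right) = 6 \left(-43 + 1008\right) = 6 \cdot 965 = 5790$)
$\left(H{\left(-73,19 - 71 \right)} - 26032\right) + y = \left(-30 - 26032\right) + 5790 = -26062 + 5790 = -20272$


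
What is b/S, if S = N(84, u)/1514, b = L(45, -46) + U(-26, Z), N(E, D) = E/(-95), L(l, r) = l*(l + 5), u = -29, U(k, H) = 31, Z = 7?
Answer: -164038115/42 ≈ -3.9057e+6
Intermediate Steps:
L(l, r) = l*(5 + l)
N(E, D) = -E/95 (N(E, D) = E*(-1/95) = -E/95)
b = 2281 (b = 45*(5 + 45) + 31 = 45*50 + 31 = 2250 + 31 = 2281)
S = -42/71915 (S = -1/95*84/1514 = -84/95*1/1514 = -42/71915 ≈ -0.00058402)
b/S = 2281/(-42/71915) = 2281*(-71915/42) = -164038115/42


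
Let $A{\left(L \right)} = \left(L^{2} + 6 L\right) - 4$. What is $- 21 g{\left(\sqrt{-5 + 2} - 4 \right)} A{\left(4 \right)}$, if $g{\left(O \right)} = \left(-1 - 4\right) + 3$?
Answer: $1512$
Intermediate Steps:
$A{\left(L \right)} = -4 + L^{2} + 6 L$
$g{\left(O \right)} = -2$ ($g{\left(O \right)} = -5 + 3 = -2$)
$- 21 g{\left(\sqrt{-5 + 2} - 4 \right)} A{\left(4 \right)} = \left(-21\right) \left(-2\right) \left(-4 + 4^{2} + 6 \cdot 4\right) = 42 \left(-4 + 16 + 24\right) = 42 \cdot 36 = 1512$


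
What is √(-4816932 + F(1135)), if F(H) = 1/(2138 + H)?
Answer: I*√51601523737755/3273 ≈ 2194.8*I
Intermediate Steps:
√(-4816932 + F(1135)) = √(-4816932 + 1/(2138 + 1135)) = √(-4816932 + 1/3273) = √(-15765818435/3273) = I*√51601523737755/3273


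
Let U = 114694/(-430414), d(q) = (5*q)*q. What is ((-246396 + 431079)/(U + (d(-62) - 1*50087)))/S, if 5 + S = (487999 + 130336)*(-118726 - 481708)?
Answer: 13248358127/822095774998842926440 ≈ 1.6115e-11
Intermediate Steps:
d(q) = 5*q²
S = -371269357395 (S = -5 + (487999 + 130336)*(-118726 - 481708) = -5 + 618335*(-600434) = -5 - 371269357390 = -371269357395)
U = -57347/215207 (U = 114694*(-1/430414) = -57347/215207 ≈ -0.26647)
((-246396 + 431079)/(U + (d(-62) - 1*50087)))/S = ((-246396 + 431079)/(-57347/215207 + (5*(-62)² - 1*50087)))/(-371269357395) = (184683/(-57347/215207 + (5*3844 - 50087)))*(-1/371269357395) = (184683/(-57347/215207 + (19220 - 50087)))*(-1/371269357395) = (184683/(-57347/215207 - 30867))*(-1/371269357395) = (184683/(-6642851816/215207))*(-1/371269357395) = (184683*(-215207/6642851816))*(-1/371269357395) = -39745074381/6642851816*(-1/371269357395) = 13248358127/822095774998842926440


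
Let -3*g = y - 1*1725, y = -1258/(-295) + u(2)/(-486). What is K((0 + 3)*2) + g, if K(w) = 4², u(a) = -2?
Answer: 126791516/215055 ≈ 589.58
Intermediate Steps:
y = 305989/71685 (y = -1258/(-295) - 2/(-486) = -1258*(-1/295) - 2*(-1/486) = 1258/295 + 1/243 = 305989/71685 ≈ 4.2685)
K(w) = 16
g = 123350636/215055 (g = -(305989/71685 - 1*1725)/3 = -(305989/71685 - 1725)/3 = -⅓*(-123350636/71685) = 123350636/215055 ≈ 573.58)
K((0 + 3)*2) + g = 16 + 123350636/215055 = 126791516/215055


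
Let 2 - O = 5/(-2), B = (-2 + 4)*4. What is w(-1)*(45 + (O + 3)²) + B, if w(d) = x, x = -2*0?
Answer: 8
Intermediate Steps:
x = 0
B = 8 (B = 2*4 = 8)
w(d) = 0
O = 9/2 (O = 2 - 5/(-2) = 2 - 5*(-1)/2 = 2 - 1*(-5/2) = 2 + 5/2 = 9/2 ≈ 4.5000)
w(-1)*(45 + (O + 3)²) + B = 0*(45 + (9/2 + 3)²) + 8 = 0*(45 + (15/2)²) + 8 = 0*(45 + 225/4) + 8 = 0*(405/4) + 8 = 0 + 8 = 8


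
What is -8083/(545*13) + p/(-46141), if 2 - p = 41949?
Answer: -75763208/326908985 ≈ -0.23176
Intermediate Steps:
p = -41947 (p = 2 - 1*41949 = 2 - 41949 = -41947)
-8083/(545*13) + p/(-46141) = -8083/(545*13) - 41947/(-46141) = -8083/7085 - 41947*(-1/46141) = -8083*1/7085 + 41947/46141 = -8083/7085 + 41947/46141 = -75763208/326908985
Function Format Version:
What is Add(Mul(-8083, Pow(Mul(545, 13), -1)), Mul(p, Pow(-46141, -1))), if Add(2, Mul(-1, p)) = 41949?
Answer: Rational(-75763208, 326908985) ≈ -0.23176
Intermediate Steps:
p = -41947 (p = Add(2, Mul(-1, 41949)) = Add(2, -41949) = -41947)
Add(Mul(-8083, Pow(Mul(545, 13), -1)), Mul(p, Pow(-46141, -1))) = Add(Mul(-8083, Pow(Mul(545, 13), -1)), Mul(-41947, Pow(-46141, -1))) = Add(Mul(-8083, Pow(7085, -1)), Mul(-41947, Rational(-1, 46141))) = Add(Mul(-8083, Rational(1, 7085)), Rational(41947, 46141)) = Add(Rational(-8083, 7085), Rational(41947, 46141)) = Rational(-75763208, 326908985)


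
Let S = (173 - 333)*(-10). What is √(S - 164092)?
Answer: 2*I*√40623 ≈ 403.1*I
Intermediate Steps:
S = 1600 (S = -160*(-10) = 1600)
√(S - 164092) = √(1600 - 164092) = √(-162492) = 2*I*√40623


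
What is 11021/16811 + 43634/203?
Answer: 735768437/3412633 ≈ 215.60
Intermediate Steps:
11021/16811 + 43634/203 = 735768437/3412633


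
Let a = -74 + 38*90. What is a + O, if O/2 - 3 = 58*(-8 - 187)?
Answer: -19268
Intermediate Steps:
a = 3346 (a = -74 + 3420 = 3346)
O = -22614 (O = 6 + 2*(58*(-8 - 187)) = 6 + 2*(58*(-195)) = 6 + 2*(-11310) = 6 - 22620 = -22614)
a + O = 3346 - 22614 = -19268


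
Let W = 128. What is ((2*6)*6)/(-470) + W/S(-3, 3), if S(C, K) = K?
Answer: 29972/705 ≈ 42.513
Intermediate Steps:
((2*6)*6)/(-470) + W/S(-3, 3) = ((2*6)*6)/(-470) + 128/3 = (12*6)*(-1/470) + 128*(⅓) = 72*(-1/470) + 128/3 = -36/235 + 128/3 = 29972/705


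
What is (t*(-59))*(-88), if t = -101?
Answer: -524392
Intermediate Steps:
(t*(-59))*(-88) = -101*(-59)*(-88) = 5959*(-88) = -524392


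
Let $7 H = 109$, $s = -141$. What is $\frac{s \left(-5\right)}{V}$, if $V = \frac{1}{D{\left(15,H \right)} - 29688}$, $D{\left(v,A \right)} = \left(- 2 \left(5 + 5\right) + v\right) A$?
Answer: $- \frac{146894505}{7} \approx -2.0985 \cdot 10^{7}$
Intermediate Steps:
$H = \frac{109}{7}$ ($H = \frac{1}{7} \cdot 109 = \frac{109}{7} \approx 15.571$)
$D{\left(v,A \right)} = A \left(-20 + v\right)$ ($D{\left(v,A \right)} = \left(\left(-2\right) 10 + v\right) A = \left(-20 + v\right) A = A \left(-20 + v\right)$)
$V = - \frac{7}{208361}$ ($V = \frac{1}{\frac{109 \left(-20 + 15\right)}{7} - 29688} = \frac{1}{\frac{109}{7} \left(-5\right) - 29688} = \frac{1}{- \frac{545}{7} - 29688} = \frac{1}{- \frac{208361}{7}} = - \frac{7}{208361} \approx -3.3596 \cdot 10^{-5}$)
$\frac{s \left(-5\right)}{V} = \frac{\left(-141\right) \left(-5\right)}{- \frac{7}{208361}} = 705 \left(- \frac{208361}{7}\right) = - \frac{146894505}{7}$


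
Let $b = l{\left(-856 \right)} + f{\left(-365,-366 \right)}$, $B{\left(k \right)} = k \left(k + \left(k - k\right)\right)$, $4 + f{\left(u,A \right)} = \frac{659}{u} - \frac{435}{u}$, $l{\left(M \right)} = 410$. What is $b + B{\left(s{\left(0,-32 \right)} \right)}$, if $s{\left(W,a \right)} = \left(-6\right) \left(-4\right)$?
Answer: $\frac{358206}{365} \approx 981.39$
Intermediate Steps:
$s{\left(W,a \right)} = 24$
$f{\left(u,A \right)} = -4 + \frac{224}{u}$ ($f{\left(u,A \right)} = -4 + \left(\frac{659}{u} - \frac{435}{u}\right) = -4 + \frac{224}{u}$)
$B{\left(k \right)} = k^{2}$ ($B{\left(k \right)} = k \left(k + 0\right) = k k = k^{2}$)
$b = \frac{147966}{365}$ ($b = 410 - \left(4 - \frac{224}{-365}\right) = 410 + \left(-4 + 224 \left(- \frac{1}{365}\right)\right) = 410 - \frac{1684}{365} = \frac{147966}{365} \approx 405.39$)
$b + B{\left(s{\left(0,-32 \right)} \right)} = \frac{147966}{365} + 24^{2} = \frac{147966}{365} + 576 = \frac{358206}{365}$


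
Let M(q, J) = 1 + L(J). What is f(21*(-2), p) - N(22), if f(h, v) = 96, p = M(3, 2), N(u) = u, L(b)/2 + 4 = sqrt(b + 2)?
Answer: 74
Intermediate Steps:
L(b) = -8 + 2*sqrt(2 + b) (L(b) = -8 + 2*sqrt(b + 2) = -8 + 2*sqrt(2 + b))
M(q, J) = -7 + 2*sqrt(2 + J) (M(q, J) = 1 + (-8 + 2*sqrt(2 + J)) = -7 + 2*sqrt(2 + J))
p = -3 (p = -7 + 2*sqrt(2 + 2) = -7 + 2*sqrt(4) = -7 + 2*2 = -7 + 4 = -3)
f(21*(-2), p) - N(22) = 96 - 1*22 = 96 - 22 = 74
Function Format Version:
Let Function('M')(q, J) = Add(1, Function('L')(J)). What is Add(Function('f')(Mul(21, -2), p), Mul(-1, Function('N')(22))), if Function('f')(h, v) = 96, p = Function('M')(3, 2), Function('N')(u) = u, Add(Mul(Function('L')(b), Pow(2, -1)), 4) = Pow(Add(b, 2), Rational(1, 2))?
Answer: 74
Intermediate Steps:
Function('L')(b) = Add(-8, Mul(2, Pow(Add(2, b), Rational(1, 2)))) (Function('L')(b) = Add(-8, Mul(2, Pow(Add(b, 2), Rational(1, 2)))) = Add(-8, Mul(2, Pow(Add(2, b), Rational(1, 2)))))
Function('M')(q, J) = Add(-7, Mul(2, Pow(Add(2, J), Rational(1, 2)))) (Function('M')(q, J) = Add(1, Add(-8, Mul(2, Pow(Add(2, J), Rational(1, 2))))) = Add(-7, Mul(2, Pow(Add(2, J), Rational(1, 2)))))
p = -3 (p = Add(-7, Mul(2, Pow(Add(2, 2), Rational(1, 2)))) = Add(-7, Mul(2, Pow(4, Rational(1, 2)))) = Add(-7, Mul(2, 2)) = Add(-7, 4) = -3)
Add(Function('f')(Mul(21, -2), p), Mul(-1, Function('N')(22))) = Add(96, Mul(-1, 22)) = Add(96, -22) = 74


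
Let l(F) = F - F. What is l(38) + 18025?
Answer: 18025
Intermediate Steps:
l(F) = 0
l(38) + 18025 = 0 + 18025 = 18025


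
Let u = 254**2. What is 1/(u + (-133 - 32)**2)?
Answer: 1/91741 ≈ 1.0900e-5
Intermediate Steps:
u = 64516
1/(u + (-133 - 32)**2) = 1/(64516 + (-133 - 32)**2) = 1/(64516 + (-165)**2) = 1/(64516 + 27225) = 1/91741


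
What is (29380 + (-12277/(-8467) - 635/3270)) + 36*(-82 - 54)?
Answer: 135585096161/5537418 ≈ 24485.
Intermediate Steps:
(29380 + (-12277/(-8467) - 635/3270)) + 36*(-82 - 54) = (29380 + (-12277*(-1/8467) - 635*1/3270)) + 36*(-136) = (29380 + (12277/8467 - 127/654)) - 4896 = (29380 + 6953849/5537418) - 4896 = 162696294689/5537418 - 4896 = 135585096161/5537418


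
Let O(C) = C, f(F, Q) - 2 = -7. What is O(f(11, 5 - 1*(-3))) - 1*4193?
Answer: -4198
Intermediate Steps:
f(F, Q) = -5 (f(F, Q) = 2 - 7 = -5)
O(f(11, 5 - 1*(-3))) - 1*4193 = -5 - 1*4193 = -5 - 4193 = -4198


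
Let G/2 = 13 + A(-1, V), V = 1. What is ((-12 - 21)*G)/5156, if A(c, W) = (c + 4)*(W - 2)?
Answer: -165/1289 ≈ -0.12801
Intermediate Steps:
A(c, W) = (-2 + W)*(4 + c) (A(c, W) = (4 + c)*(-2 + W) = (-2 + W)*(4 + c))
G = 20 (G = 2*(13 + (-8 - 2*(-1) + 4*1 + 1*(-1))) = 2*(13 + (-8 + 2 + 4 - 1)) = 2*(13 - 3) = 2*10 = 20)
((-12 - 21)*G)/5156 = ((-12 - 21)*20)/5156 = -33*20*(1/5156) = -660*1/5156 = -165/1289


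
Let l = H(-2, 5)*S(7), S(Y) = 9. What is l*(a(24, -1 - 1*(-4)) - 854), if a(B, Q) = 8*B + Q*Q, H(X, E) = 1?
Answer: -5877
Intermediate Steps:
a(B, Q) = Q**2 + 8*B (a(B, Q) = 8*B + Q**2 = Q**2 + 8*B)
l = 9 (l = 1*9 = 9)
l*(a(24, -1 - 1*(-4)) - 854) = 9*(((-1 - 1*(-4))**2 + 8*24) - 854) = 9*(((-1 + 4)**2 + 192) - 854) = 9*((3**2 + 192) - 854) = 9*((9 + 192) - 854) = 9*(201 - 854) = 9*(-653) = -5877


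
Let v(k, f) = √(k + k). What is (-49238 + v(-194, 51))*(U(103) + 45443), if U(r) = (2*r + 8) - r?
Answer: -2242987852 + 91108*I*√97 ≈ -2.243e+9 + 8.9731e+5*I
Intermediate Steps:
U(r) = 8 + r (U(r) = (8 + 2*r) - r = 8 + r)
v(k, f) = √2*√k (v(k, f) = √(2*k) = √2*√k)
(-49238 + v(-194, 51))*(U(103) + 45443) = (-49238 + √2*√(-194))*((8 + 103) + 45443) = (-49238 + √2*(I*√194))*(111 + 45443) = (-49238 + 2*I*√97)*45554 = -2242987852 + 91108*I*√97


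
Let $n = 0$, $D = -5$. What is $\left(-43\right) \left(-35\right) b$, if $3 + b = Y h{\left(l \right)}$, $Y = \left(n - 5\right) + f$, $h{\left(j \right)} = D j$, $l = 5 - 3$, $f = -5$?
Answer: $145985$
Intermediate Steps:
$l = 2$
$h{\left(j \right)} = - 5 j$
$Y = -10$ ($Y = \left(0 - 5\right) - 5 = -5 - 5 = -10$)
$b = 97$ ($b = -3 - 10 \left(\left(-5\right) 2\right) = -3 - -100 = -3 + 100 = 97$)
$\left(-43\right) \left(-35\right) b = \left(-43\right) \left(-35\right) 97 = 1505 \cdot 97 = 145985$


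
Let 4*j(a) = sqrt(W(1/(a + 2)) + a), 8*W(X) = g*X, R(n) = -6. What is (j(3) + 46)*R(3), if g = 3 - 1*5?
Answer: -276 - 3*sqrt(295)/20 ≈ -278.58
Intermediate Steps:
g = -2 (g = 3 - 5 = -2)
W(X) = -X/4 (W(X) = (-2*X)/8 = -X/4)
j(a) = sqrt(a - 1/(4*(2 + a)))/4 (j(a) = sqrt(-1/(4*(a + 2)) + a)/4 = sqrt(-1/(4*(2 + a)) + a)/4 = sqrt(a - 1/(4*(2 + a)))/4)
(j(3) + 46)*R(3) = (sqrt((-1 + 4*3*(2 + 3))/(2 + 3))/8 + 46)*(-6) = (sqrt((-1 + 4*3*5)/5)/8 + 46)*(-6) = (sqrt((-1 + 60)/5)/8 + 46)*(-6) = (sqrt((1/5)*59)/8 + 46)*(-6) = (sqrt(59/5)/8 + 46)*(-6) = ((sqrt(295)/5)/8 + 46)*(-6) = (sqrt(295)/40 + 46)*(-6) = (46 + sqrt(295)/40)*(-6) = -276 - 3*sqrt(295)/20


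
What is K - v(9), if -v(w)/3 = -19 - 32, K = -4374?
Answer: -4527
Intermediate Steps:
v(w) = 153 (v(w) = -3*(-19 - 32) = -3*(-51) = 153)
K - v(9) = -4374 - 1*153 = -4374 - 153 = -4527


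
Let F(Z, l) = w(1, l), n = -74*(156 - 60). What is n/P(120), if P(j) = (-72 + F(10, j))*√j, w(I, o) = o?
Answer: -37*√30/15 ≈ -13.510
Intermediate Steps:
n = -7104 (n = -74*96 = -7104)
F(Z, l) = l
P(j) = √j*(-72 + j) (P(j) = (-72 + j)*√j = √j*(-72 + j))
n/P(120) = -7104*√30/(60*(-72 + 120)) = -7104*√30/2880 = -37*√30/15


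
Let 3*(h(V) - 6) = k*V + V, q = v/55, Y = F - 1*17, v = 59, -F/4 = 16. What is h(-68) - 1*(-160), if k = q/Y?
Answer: 1919662/13365 ≈ 143.63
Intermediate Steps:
F = -64 (F = -4*16 = -64)
Y = -81 (Y = -64 - 1*17 = -64 - 17 = -81)
q = 59/55 ≈ 1.0727
k = -59/4455 (k = (59/55)/(-81) = (59/55)*(-1/81) = -59/4455 ≈ -0.013244)
h(V) = 6 + 4396*V/13365 (h(V) = 6 + (-59*V/4455 + V)/3 = 6 + (4396*V/4455)/3 = 6 + 4396*V/13365)
h(-68) - 1*(-160) = (6 + (4396/13365)*(-68)) - 1*(-160) = (6 - 298928/13365) + 160 = -218738/13365 + 160 = 1919662/13365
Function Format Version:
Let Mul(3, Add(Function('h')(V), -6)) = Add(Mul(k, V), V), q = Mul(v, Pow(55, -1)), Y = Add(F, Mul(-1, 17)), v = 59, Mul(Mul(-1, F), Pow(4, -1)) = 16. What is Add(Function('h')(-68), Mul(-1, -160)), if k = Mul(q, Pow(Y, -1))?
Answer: Rational(1919662, 13365) ≈ 143.63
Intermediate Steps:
F = -64 (F = Mul(-4, 16) = -64)
Y = -81 (Y = Add(-64, Mul(-1, 17)) = Add(-64, -17) = -81)
q = Rational(59, 55) (q = Mul(59, Pow(55, -1)) = Mul(59, Rational(1, 55)) = Rational(59, 55) ≈ 1.0727)
k = Rational(-59, 4455) (k = Mul(Rational(59, 55), Pow(-81, -1)) = Mul(Rational(59, 55), Rational(-1, 81)) = Rational(-59, 4455) ≈ -0.013244)
Function('h')(V) = Add(6, Mul(Rational(4396, 13365), V)) (Function('h')(V) = Add(6, Mul(Rational(1, 3), Add(Mul(Rational(-59, 4455), V), V))) = Add(6, Mul(Rational(1, 3), Mul(Rational(4396, 4455), V))) = Add(6, Mul(Rational(4396, 13365), V)))
Add(Function('h')(-68), Mul(-1, -160)) = Add(Add(6, Mul(Rational(4396, 13365), -68)), Mul(-1, -160)) = Add(Add(6, Rational(-298928, 13365)), 160) = Add(Rational(-218738, 13365), 160) = Rational(1919662, 13365)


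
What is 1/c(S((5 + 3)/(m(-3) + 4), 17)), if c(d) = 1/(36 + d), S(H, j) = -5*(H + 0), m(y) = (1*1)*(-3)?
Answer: -4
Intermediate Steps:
m(y) = -3 (m(y) = 1*(-3) = -3)
S(H, j) = -5*H
1/c(S((5 + 3)/(m(-3) + 4), 17)) = 1/(1/(36 - 5*(5 + 3)/(-3 + 4))) = 1/(1/(36 - 40/1)) = 1/(1/(36 - 40)) = 1/(1/(-4)) = 1/(-1/4) = -4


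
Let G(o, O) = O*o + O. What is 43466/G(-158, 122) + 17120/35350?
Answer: -60430331/33854695 ≈ -1.7850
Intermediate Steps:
G(o, O) = O + O*o
43466/G(-158, 122) + 17120/35350 = 43466/((122*(1 - 158))) + 17120/35350 = 43466/((122*(-157))) + 17120*(1/35350) = 43466/(-19154) + 1712/3535 = 43466*(-1/19154) + 1712/3535 = -21733/9577 + 1712/3535 = -60430331/33854695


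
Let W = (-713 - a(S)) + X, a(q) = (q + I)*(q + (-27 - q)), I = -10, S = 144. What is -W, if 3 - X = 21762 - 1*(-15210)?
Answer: 34064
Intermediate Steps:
a(q) = 270 - 27*q (a(q) = (q - 10)*(q + (-27 - q)) = (-10 + q)*(-27) = 270 - 27*q)
X = -36969 (X = 3 - (21762 - 1*(-15210)) = 3 - (21762 + 15210) = 3 - 1*36972 = 3 - 36972 = -36969)
W = -34064 (W = (-713 - (270 - 27*144)) - 36969 = (-713 - (270 - 3888)) - 36969 = (-713 - 1*(-3618)) - 36969 = (-713 + 3618) - 36969 = 2905 - 36969 = -34064)
-W = -1*(-34064) = 34064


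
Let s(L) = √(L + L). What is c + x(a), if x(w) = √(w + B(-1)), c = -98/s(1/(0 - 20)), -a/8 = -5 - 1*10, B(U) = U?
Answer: √119 + 98*I*√10 ≈ 10.909 + 309.9*I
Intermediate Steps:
s(L) = √2*√L (s(L) = √(2*L) = √2*√L)
a = 120 (a = -8*(-5 - 1*10) = -8*(-5 - 10) = -8*(-15) = 120)
c = 98*I*√10 (c = -98*(-I*√10) = -(-98)*I*√10 = 98*I*√10 ≈ 309.9*I)
x(w) = √(-1 + w) (x(w) = √(w - 1) = √(-1 + w))
c + x(a) = 98*I*√10 + √(-1 + 120) = 98*I*√10 + √119 = √119 + 98*I*√10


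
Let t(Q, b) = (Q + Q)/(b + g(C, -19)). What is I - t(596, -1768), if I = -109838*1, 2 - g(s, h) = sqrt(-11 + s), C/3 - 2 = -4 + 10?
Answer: -342554388562/3118743 - 1192*sqrt(13)/3118743 ≈ -1.0984e+5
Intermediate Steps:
C = 24 (C = 6 + 3*(-4 + 10) = 6 + 3*6 = 6 + 18 = 24)
g(s, h) = 2 - sqrt(-11 + s)
I = -109838
t(Q, b) = 2*Q/(2 + b - sqrt(13)) (t(Q, b) = (Q + Q)/(b + (2 - sqrt(-11 + 24))) = (2*Q)/(b + (2 - sqrt(13))) = (2*Q)/(2 + b - sqrt(13)) = 2*Q/(2 + b - sqrt(13)))
I - t(596, -1768) = -109838 - 2*596/(2 - 1768 - sqrt(13)) = -109838 - 2*596/(-1766 - sqrt(13)) = -109838 - 1192/(-1766 - sqrt(13))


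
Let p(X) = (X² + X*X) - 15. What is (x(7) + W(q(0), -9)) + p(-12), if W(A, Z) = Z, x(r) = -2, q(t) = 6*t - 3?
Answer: 262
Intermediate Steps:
q(t) = -3 + 6*t
p(X) = -15 + 2*X² (p(X) = (X² + X²) - 15 = 2*X² - 15 = -15 + 2*X²)
(x(7) + W(q(0), -9)) + p(-12) = (-2 - 9) + (-15 + 2*(-12)²) = -11 + (-15 + 2*144) = -11 + (-15 + 288) = -11 + 273 = 262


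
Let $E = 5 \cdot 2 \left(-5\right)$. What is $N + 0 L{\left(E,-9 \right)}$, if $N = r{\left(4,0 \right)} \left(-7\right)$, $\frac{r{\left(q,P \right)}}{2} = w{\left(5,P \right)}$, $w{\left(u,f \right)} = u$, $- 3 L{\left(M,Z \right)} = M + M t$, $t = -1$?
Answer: $-70$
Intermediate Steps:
$E = -50$ ($E = 10 \left(-5\right) = -50$)
$L{\left(M,Z \right)} = 0$ ($L{\left(M,Z \right)} = - \frac{M + M \left(-1\right)}{3} = - \frac{M - M}{3} = \left(- \frac{1}{3}\right) 0 = 0$)
$r{\left(q,P \right)} = 10$ ($r{\left(q,P \right)} = 2 \cdot 5 = 10$)
$N = -70$ ($N = 10 \left(-7\right) = -70$)
$N + 0 L{\left(E,-9 \right)} = -70 + 0 \cdot 0 = -70 + 0 = -70$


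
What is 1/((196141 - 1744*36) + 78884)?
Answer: 1/212241 ≈ 4.7116e-6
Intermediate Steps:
1/((196141 - 1744*36) + 78884) = 1/((196141 - 62784) + 78884) = 1/(133357 + 78884) = 1/212241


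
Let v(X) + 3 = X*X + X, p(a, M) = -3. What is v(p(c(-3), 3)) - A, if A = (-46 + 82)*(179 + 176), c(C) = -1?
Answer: -12777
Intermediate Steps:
A = 12780 (A = 36*355 = 12780)
v(X) = -3 + X + X² (v(X) = -3 + (X*X + X) = -3 + (X² + X) = -3 + (X + X²) = -3 + X + X²)
v(p(c(-3), 3)) - A = (-3 - 3 + (-3)²) - 1*12780 = (-3 - 3 + 9) - 12780 = 3 - 12780 = -12777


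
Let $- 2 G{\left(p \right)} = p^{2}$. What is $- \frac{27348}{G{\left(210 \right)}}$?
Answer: $\frac{4558}{3675} \approx 1.2403$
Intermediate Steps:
$G{\left(p \right)} = - \frac{p^{2}}{2}$
$- \frac{27348}{G{\left(210 \right)}} = - \frac{27348}{\left(- \frac{1}{2}\right) 210^{2}} = - \frac{27348}{\left(- \frac{1}{2}\right) 44100} = - \frac{27348}{-22050} = \left(-27348\right) \left(- \frac{1}{22050}\right) = \frac{4558}{3675}$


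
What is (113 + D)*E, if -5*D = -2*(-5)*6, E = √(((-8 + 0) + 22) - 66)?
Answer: 202*I*√13 ≈ 728.32*I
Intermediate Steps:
E = 2*I*√13 (E = √((-8 + 22) - 66) = √(14 - 66) = √(-52) = 2*I*√13 ≈ 7.2111*I)
D = -12 (D = -(-2*(-5))*6/5 = -2*6 = -⅕*60 = -12)
(113 + D)*E = (113 - 12)*(2*I*√13) = 101*(2*I*√13) = 202*I*√13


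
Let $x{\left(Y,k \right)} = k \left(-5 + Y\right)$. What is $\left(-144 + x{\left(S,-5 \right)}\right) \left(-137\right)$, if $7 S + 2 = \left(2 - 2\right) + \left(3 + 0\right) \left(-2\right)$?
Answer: $\frac{108641}{7} \approx 15520.0$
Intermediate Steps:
$S = - \frac{8}{7}$ ($S = - \frac{2}{7} + \frac{\left(2 - 2\right) + \left(3 + 0\right) \left(-2\right)}{7} = - \frac{2}{7} + \frac{0 + 3 \left(-2\right)}{7} = - \frac{2}{7} + \frac{0 - 6}{7} = - \frac{2}{7} + \frac{1}{7} \left(-6\right) = - \frac{2}{7} - \frac{6}{7} = - \frac{8}{7} \approx -1.1429$)
$\left(-144 + x{\left(S,-5 \right)}\right) \left(-137\right) = \left(-144 - 5 \left(-5 - \frac{8}{7}\right)\right) \left(-137\right) = \left(-144 - - \frac{215}{7}\right) \left(-137\right) = \left(-144 + \frac{215}{7}\right) \left(-137\right) = \left(- \frac{793}{7}\right) \left(-137\right) = \frac{108641}{7}$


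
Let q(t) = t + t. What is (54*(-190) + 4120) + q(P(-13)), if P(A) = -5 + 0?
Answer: -6150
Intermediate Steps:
P(A) = -5
q(t) = 2*t
(54*(-190) + 4120) + q(P(-13)) = (54*(-190) + 4120) + 2*(-5) = (-10260 + 4120) - 10 = -6140 - 10 = -6150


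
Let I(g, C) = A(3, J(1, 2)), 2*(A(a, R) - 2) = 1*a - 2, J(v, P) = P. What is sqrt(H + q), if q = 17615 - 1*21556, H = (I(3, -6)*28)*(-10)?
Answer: I*sqrt(4641) ≈ 68.125*I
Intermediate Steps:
A(a, R) = 1 + a/2 (A(a, R) = 2 + (1*a - 2)/2 = 2 + (a - 2)/2 = 2 + (-2 + a)/2 = 2 + (-1 + a/2) = 1 + a/2)
I(g, C) = 5/2 (I(g, C) = 1 + (1/2)*3 = 1 + 3/2 = 5/2)
H = -700 (H = ((5/2)*28)*(-10) = 70*(-10) = -700)
q = -3941 (q = 17615 - 21556 = -3941)
sqrt(H + q) = sqrt(-700 - 3941) = sqrt(-4641) = I*sqrt(4641)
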